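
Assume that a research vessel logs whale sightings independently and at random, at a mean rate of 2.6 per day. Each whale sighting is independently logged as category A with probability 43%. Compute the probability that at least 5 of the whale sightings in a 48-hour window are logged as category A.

Thinning: the whale sightings that are logged as category A themselves form a Poisson process with rate 0.43 × 2.6 = 1.118 per day.
Over the interval, μ = 1.118 × 2 = 2.236 (a 48-hour window = 2 days).
P(N ≥ 5) = 1 − P(N ≤ 4) ≈ 0.0764.

0.0764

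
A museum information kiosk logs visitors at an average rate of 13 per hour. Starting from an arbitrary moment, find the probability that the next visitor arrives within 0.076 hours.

Inter-arrival times are exponential with rate λ = 13 per hour.
P(T ≤ 0.076) = 1 − e^(−λt) = 1 − e^(−13 × 0.076) = 1 − e^(−0.988) ≈ 0.6277.

0.6277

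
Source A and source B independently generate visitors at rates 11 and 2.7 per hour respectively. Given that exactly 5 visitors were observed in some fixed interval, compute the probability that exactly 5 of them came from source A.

Given the total, each event is independently from source A with probability p = λ_A/(λ_A+λ_B) = 11/13.7 ≈ 0.8029.
So K ~ Binomial(5, 11/13.7): P(K = 5) = C(5,5) · (11/13.7)^5 · (2.7/13.7)^0 ≈ 0.3337.

0.3337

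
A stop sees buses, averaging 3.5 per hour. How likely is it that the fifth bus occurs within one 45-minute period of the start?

0.1261

Over the interval, μ = 3.5 × 0.75 = 2.625 (a 45-minute period = 0.75 hours).
The fifth arrival falls in the interval iff at least 5 events occur there: P(S_5 ≤ t) = P(N ≥ 5) = 1 − P(N ≤ 4) ≈ 0.1261.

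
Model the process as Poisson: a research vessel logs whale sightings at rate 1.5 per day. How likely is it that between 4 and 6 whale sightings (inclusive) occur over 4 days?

0.4551

Over the interval, μ = 1.5 × 4 = 6 (4 days).
P(4 ≤ N ≤ 6) = Σ_{j=4}^{6} e^(−6) · 6^j/j! ≈ 0.4551.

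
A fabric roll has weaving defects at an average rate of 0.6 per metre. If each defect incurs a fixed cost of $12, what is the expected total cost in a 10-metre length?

$72

E[N] = 0.6 × 10 = 6 (a 10-metre length = 10 metres); E[cost] = 6 × $12 = $72.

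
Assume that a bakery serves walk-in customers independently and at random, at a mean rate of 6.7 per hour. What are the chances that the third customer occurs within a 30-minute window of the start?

0.6505

Over the interval, μ = 6.7 × 0.5 = 3.35 (a 30-minute window = 0.5 hours).
The third arrival falls in the interval iff at least 3 events occur there: P(S_3 ≤ t) = P(N ≥ 3) = 1 − P(N ≤ 2) ≈ 0.6505.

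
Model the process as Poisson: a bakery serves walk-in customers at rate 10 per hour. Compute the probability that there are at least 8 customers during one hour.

0.7798

With mean μ = 10 per hour,
P(N ≥ 8) = 1 − P(N ≤ 7) = 1 − Σ_{j=0}^{7} e^(−μ) μ^j/j! ≈ 0.7798.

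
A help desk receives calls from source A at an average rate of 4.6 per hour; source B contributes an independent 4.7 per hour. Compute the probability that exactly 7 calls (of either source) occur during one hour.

0.1091

Independent Poisson processes superpose: combined rate λ = 4.6 + 4.7 = 9.3 per hour.
So μ = 9.3.
P(N = 7) = e^(−9.3) · 9.3^7/7! ≈ 0.1091.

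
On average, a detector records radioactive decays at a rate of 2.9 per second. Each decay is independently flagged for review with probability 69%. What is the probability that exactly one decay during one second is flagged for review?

Thinning: the decays that are flagged for review themselves form a Poisson process with rate 0.69 × 2.9 = 2.001 per second.
So μ = 2.001.
P(N = 1) = e^(−2.001) · 2.001^1/1! ≈ 0.2705.

0.2705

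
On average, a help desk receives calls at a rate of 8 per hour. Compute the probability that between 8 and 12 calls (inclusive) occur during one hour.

0.4832

With mean μ = 8 per hour,
P(8 ≤ N ≤ 12) = Σ_{j=8}^{12} e^(−8) · 8^j/j! ≈ 0.4832.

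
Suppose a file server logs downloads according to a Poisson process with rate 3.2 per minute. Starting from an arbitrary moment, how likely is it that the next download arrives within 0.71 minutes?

0.8969

Inter-arrival times are exponential with rate λ = 3.2 per minute.
P(T ≤ 0.71) = 1 − e^(−λt) = 1 − e^(−3.2 × 0.71) = 1 − e^(−2.272) ≈ 0.8969.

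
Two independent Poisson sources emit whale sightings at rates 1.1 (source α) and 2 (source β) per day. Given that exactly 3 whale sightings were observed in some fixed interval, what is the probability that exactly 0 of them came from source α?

0.2685

Given the total, each event is independently from source α with probability p = λ_α/(λ_α+λ_β) = 1.1/3.1 ≈ 0.3548.
So K ~ Binomial(3, 1.1/3.1): P(K = 0) = C(3,0) · (1.1/3.1)^0 · (2/3.1)^3 ≈ 0.2685.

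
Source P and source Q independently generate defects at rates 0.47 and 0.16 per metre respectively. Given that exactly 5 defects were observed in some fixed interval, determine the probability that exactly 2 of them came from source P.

Given the total, each event is independently from source P with probability p = λ_P/(λ_P+λ_Q) = 0.47/0.63 ≈ 0.7460.
So K ~ Binomial(5, 0.47/0.63): P(K = 2) = C(5,2) · (0.47/0.63)^2 · (0.16/0.63)^3 ≈ 0.0912.

0.0912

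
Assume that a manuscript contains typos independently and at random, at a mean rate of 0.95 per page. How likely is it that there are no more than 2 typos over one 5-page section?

Over the interval, μ = 0.95 × 5 = 4.75 (a 5-page section = 5 pages).
P(N ≤ 2) = Σ_{j=0}^{2} e^(−μ) μ^j/j! ≈ 0.1473.

0.1473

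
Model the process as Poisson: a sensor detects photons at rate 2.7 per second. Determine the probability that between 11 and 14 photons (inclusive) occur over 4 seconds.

0.3842

Over the interval, μ = 2.7 × 4 = 10.8 (4 seconds).
P(11 ≤ N ≤ 14) = Σ_{j=11}^{14} e^(−10.8) · 10.8^j/j! ≈ 0.3842.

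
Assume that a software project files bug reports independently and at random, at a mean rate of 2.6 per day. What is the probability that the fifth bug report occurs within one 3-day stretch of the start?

Over the interval, μ = 2.6 × 3 = 7.8 (a 3-day stretch = 3 days).
The fifth arrival falls in the interval iff at least 5 events occur there: P(S_5 ≤ t) = P(N ≥ 5) = 1 − P(N ≤ 4) ≈ 0.8883.

0.8883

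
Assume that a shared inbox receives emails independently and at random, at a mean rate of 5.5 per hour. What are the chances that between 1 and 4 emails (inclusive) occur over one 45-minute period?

0.5883

Over the interval, μ = 5.5 × 0.75 = 4.125 (a 45-minute period = 0.75 hours).
P(1 ≤ N ≤ 4) = Σ_{j=1}^{4} e^(−4.125) · 4.125^j/j! ≈ 0.5883.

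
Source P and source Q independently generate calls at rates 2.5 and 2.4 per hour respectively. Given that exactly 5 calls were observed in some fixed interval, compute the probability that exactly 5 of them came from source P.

0.0346

Given the total, each event is independently from source P with probability p = λ_P/(λ_P+λ_Q) = 2.5/4.9 ≈ 0.5102.
So K ~ Binomial(5, 2.5/4.9): P(K = 5) = C(5,5) · (2.5/4.9)^5 · (2.4/4.9)^0 ≈ 0.0346.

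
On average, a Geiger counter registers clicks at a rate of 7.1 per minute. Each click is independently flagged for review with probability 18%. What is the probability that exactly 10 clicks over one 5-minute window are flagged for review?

Thinning: the clicks that are flagged for review themselves form a Poisson process with rate 0.18 × 7.1 = 1.278 per minute.
Over the interval, μ = 1.278 × 5 = 6.39 (a 5-minute window = 5 minutes).
P(N = 10) = e^(−6.39) · 6.39^10/10! ≈ 0.0525.

0.0525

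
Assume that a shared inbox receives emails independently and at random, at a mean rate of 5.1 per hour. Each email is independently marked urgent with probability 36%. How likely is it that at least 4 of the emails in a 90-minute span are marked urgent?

Thinning: the emails that are marked urgent themselves form a Poisson process with rate 0.36 × 5.1 = 1.836 per hour.
Over the interval, μ = 1.836 × 1.5 = 2.754 (a 90-minute span = 1.5 hours).
P(N ≥ 4) = 1 − P(N ≤ 3) ≈ 0.2978.

0.2978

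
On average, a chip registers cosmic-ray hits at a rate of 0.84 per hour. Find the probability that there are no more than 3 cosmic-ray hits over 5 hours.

Over the interval, μ = 0.84 × 5 = 4.2 (5 hours).
P(N ≤ 3) = Σ_{j=0}^{3} e^(−μ) μ^j/j! ≈ 0.3954.

0.3954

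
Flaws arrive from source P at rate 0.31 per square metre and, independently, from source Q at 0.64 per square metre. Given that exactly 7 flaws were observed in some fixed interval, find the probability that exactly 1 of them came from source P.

0.2135

Given the total, each event is independently from source P with probability p = λ_P/(λ_P+λ_Q) = 0.31/0.95 ≈ 0.3263.
So K ~ Binomial(7, 0.31/0.95): P(K = 1) = C(7,1) · (0.31/0.95)^1 · (0.64/0.95)^6 ≈ 0.2135.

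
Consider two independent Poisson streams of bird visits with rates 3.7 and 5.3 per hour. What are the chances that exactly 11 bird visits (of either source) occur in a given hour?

0.0970

Independent Poisson processes superpose: combined rate λ = 3.7 + 5.3 = 9 per hour.
So μ = 9.
P(N = 11) = e^(−9) · 9^11/11! ≈ 0.0970.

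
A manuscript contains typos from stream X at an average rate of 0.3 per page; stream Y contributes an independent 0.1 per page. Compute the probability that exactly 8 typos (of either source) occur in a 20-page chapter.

Independent Poisson processes superpose: combined rate λ = 0.3 + 0.1 = 0.4 per page.
Over the interval, μ = 0.4 × 20 = 8 (a 20-page chapter = 20 pages).
P(N = 8) = e^(−8) · 8^8/8! ≈ 0.1396.

0.1396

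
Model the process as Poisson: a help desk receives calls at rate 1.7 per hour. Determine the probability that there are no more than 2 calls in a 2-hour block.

0.3397

Over the interval, μ = 1.7 × 2 = 3.4 (a 2-hour block = 2 hours).
P(N ≤ 2) = Σ_{j=0}^{2} e^(−μ) μ^j/j! ≈ 0.3397.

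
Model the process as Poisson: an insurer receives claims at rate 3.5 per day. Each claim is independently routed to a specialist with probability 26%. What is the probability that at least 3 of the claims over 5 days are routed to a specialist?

0.8320

Thinning: the claims that are routed to a specialist themselves form a Poisson process with rate 0.26 × 3.5 = 0.91 per day.
Over the interval, μ = 0.91 × 5 = 4.55 (5 days).
P(N ≥ 3) = 1 − P(N ≤ 2) ≈ 0.8320.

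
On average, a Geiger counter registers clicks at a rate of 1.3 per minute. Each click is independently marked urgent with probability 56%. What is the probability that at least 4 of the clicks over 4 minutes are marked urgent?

0.3331

Thinning: the clicks that are marked urgent themselves form a Poisson process with rate 0.56 × 1.3 = 0.728 per minute.
Over the interval, μ = 0.728 × 4 = 2.912 (4 minutes).
P(N ≥ 4) = 1 − P(N ≤ 3) ≈ 0.3331.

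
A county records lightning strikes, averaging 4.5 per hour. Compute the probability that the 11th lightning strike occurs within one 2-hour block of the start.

Over the interval, μ = 4.5 × 2 = 9 (a 2-hour block = 2 hours).
The 11th arrival falls in the interval iff at least 11 events occur there: P(S_11 ≤ t) = P(N ≥ 11) = 1 − P(N ≤ 10) ≈ 0.2940.

0.2940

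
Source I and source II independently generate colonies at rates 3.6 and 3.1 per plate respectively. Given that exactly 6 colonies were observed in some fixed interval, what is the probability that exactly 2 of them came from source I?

Given the total, each event is independently from source I with probability p = λ_I/(λ_I+λ_II) = 3.6/6.7 ≈ 0.5373.
So K ~ Binomial(6, 3.6/6.7): P(K = 2) = C(6,2) · (3.6/6.7)^2 · (3.1/6.7)^4 ≈ 0.1985.

0.1985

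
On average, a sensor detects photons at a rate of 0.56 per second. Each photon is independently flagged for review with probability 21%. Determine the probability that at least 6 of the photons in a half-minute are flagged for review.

Thinning: the photons that are flagged for review themselves form a Poisson process with rate 0.21 × 0.56 = 0.1176 per second.
Over the interval, μ = 0.1176 × 30 = 3.528 (a half-minute = 30 seconds).
P(N ≥ 6) = 1 − P(N ≤ 5) ≈ 0.1461.

0.1461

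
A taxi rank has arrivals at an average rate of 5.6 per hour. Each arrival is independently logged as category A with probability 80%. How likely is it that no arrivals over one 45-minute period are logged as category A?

Thinning: the arrivals that are logged as category A themselves form a Poisson process with rate 0.8 × 5.6 = 4.48 per hour.
Over the interval, μ = 4.48 × 0.75 = 3.36 (a 45-minute period = 0.75 hours).
P(N = 0) = e^(−3.36) · 3.36^0/0! ≈ 0.0347.

0.0347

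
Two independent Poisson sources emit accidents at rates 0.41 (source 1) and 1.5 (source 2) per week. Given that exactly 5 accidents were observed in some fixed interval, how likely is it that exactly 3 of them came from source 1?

0.0610

Given the total, each event is independently from source 1 with probability p = λ_1/(λ_1+λ_2) = 0.41/1.91 ≈ 0.2147.
So K ~ Binomial(5, 0.41/1.91): P(K = 3) = C(5,3) · (0.41/1.91)^3 · (1.5/1.91)^2 ≈ 0.0610.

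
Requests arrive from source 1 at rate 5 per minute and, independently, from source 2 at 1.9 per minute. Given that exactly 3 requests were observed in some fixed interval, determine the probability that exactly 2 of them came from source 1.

0.4338

Given the total, each event is independently from source 1 with probability p = λ_1/(λ_1+λ_2) = 5/6.9 ≈ 0.7246.
So K ~ Binomial(3, 5/6.9): P(K = 2) = C(3,2) · (5/6.9)^2 · (1.9/6.9)^1 ≈ 0.4338.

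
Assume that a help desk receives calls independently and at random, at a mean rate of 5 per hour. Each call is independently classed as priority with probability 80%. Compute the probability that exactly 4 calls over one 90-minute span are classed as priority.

Thinning: the calls that are classed as priority themselves form a Poisson process with rate 0.8 × 5 = 4 per hour.
Over the interval, μ = 4 × 1.5 = 6 (a 90-minute span = 1.5 hours).
P(N = 4) = e^(−6) · 6^4/4! ≈ 0.1339.

0.1339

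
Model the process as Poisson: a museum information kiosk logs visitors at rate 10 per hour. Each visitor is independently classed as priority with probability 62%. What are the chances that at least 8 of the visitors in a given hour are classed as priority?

Thinning: the visitors that are classed as priority themselves form a Poisson process with rate 0.62 × 10 = 6.2 per hour.
So μ = 6.2.
P(N ≥ 8) = 1 − P(N ≤ 7) ≈ 0.2840.

0.2840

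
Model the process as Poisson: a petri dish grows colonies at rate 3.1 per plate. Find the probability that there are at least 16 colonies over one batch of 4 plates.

Over the interval, μ = 3.1 × 4 = 12.4 (a batch of 4 plates = 4 plates).
P(N ≥ 16) = 1 − P(N ≤ 15) = 1 − Σ_{j=0}^{15} e^(−μ) μ^j/j! ≈ 0.1860.

0.1860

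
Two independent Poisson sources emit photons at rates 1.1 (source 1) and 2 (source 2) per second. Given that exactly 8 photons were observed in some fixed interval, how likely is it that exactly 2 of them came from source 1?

Given the total, each event is independently from source 1 with probability p = λ_1/(λ_1+λ_2) = 1.1/3.1 ≈ 0.3548.
So K ~ Binomial(8, 1.1/3.1): P(K = 2) = C(8,2) · (1.1/3.1)^2 · (2/3.1)^6 ≈ 0.2542.

0.2542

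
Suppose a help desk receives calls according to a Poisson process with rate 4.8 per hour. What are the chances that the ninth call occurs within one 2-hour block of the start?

0.6204

Over the interval, μ = 4.8 × 2 = 9.6 (a 2-hour block = 2 hours).
The ninth arrival falls in the interval iff at least 9 events occur there: P(S_9 ≤ t) = P(N ≥ 9) = 1 − P(N ≤ 8) ≈ 0.6204.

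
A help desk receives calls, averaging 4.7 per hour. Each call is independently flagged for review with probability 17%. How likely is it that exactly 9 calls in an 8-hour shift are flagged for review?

Thinning: the calls that are flagged for review themselves form a Poisson process with rate 0.17 × 4.7 = 0.799 per hour.
Over the interval, μ = 0.799 × 8 = 6.392 (an 8-hour shift = 8 hours).
P(N = 9) = e^(−6.392) · 6.392^9/9! ≈ 0.0822.

0.0822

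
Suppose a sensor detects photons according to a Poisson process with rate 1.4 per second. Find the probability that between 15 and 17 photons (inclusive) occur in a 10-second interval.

Over the interval, μ = 1.4 × 10 = 14 (a 10-second interval = 10 seconds).
P(15 ≤ N ≤ 17) = Σ_{j=15}^{17} e^(−14) · 14^j/j! ≈ 0.2568.

0.2568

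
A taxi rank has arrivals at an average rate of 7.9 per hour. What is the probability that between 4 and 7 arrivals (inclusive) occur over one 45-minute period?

Over the interval, μ = 7.9 × 0.75 = 5.925 (a 45-minute period = 0.75 hours).
P(4 ≤ N ≤ 7) = Σ_{j=4}^{7} e^(−5.925) · 5.925^j/j! ≈ 0.5962.

0.5962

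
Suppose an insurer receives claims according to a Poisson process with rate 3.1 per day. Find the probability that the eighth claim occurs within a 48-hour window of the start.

0.2840

Over the interval, μ = 3.1 × 2 = 6.2 (a 48-hour window = 2 days).
The eighth arrival falls in the interval iff at least 8 events occur there: P(S_8 ≤ t) = P(N ≥ 8) = 1 − P(N ≤ 7) ≈ 0.2840.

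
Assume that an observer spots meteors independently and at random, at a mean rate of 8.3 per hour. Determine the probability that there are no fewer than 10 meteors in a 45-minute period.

0.1003

Over the interval, μ = 8.3 × 0.75 = 6.225 (a 45-minute period = 0.75 hours).
P(N ≥ 10) = 1 − P(N ≤ 9) = 1 − Σ_{j=0}^{9} e^(−μ) μ^j/j! ≈ 0.1003.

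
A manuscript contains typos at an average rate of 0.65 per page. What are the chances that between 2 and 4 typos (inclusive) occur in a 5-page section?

Over the interval, μ = 0.65 × 5 = 3.25 (a 5-page section = 5 pages).
P(2 ≤ N ≤ 4) = Σ_{j=2}^{4} e^(−3.25) · 3.25^j/j! ≈ 0.6069.

0.6069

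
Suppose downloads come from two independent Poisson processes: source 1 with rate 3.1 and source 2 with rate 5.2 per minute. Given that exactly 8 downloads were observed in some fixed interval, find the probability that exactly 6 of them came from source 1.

0.0298

Given the total, each event is independently from source 1 with probability p = λ_1/(λ_1+λ_2) = 3.1/8.3 ≈ 0.3735.
So K ~ Binomial(8, 3.1/8.3): P(K = 6) = C(8,6) · (3.1/8.3)^6 · (5.2/8.3)^2 ≈ 0.0298.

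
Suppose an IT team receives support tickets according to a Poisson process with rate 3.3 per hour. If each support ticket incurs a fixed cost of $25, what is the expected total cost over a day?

$1980

E[N] = 3.3 × 24 = 79.2 (a day = 24 hours); E[cost] = 79.2 × $25 = $1980.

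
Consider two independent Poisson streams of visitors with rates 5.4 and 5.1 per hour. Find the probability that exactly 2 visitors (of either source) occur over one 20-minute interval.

Independent Poisson processes superpose: combined rate λ = 5.4 + 5.1 = 10.5 per hour.
Over the interval, μ = 10.5 × 1/3 = 3.5 (a 20-minute interval = 1/3 hours).
P(N = 2) = e^(−3.5) · 3.5^2/2! ≈ 0.1850.

0.1850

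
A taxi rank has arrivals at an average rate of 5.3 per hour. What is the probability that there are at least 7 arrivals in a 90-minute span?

0.6805

Over the interval, μ = 5.3 × 1.5 = 7.95 (a 90-minute span = 1.5 hours).
P(N ≥ 7) = 1 − P(N ≤ 6) = 1 − Σ_{j=0}^{6} e^(−μ) μ^j/j! ≈ 0.6805.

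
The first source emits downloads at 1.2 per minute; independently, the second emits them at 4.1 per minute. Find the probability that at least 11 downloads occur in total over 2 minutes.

Independent Poisson processes superpose: combined rate λ = 1.2 + 4.1 = 5.3 per minute.
Over the interval, μ = 5.3 × 2 = 10.6 (2 minutes).
P(N ≥ 11) = 1 − P(N ≤ 10) ≈ 0.4916.

0.4916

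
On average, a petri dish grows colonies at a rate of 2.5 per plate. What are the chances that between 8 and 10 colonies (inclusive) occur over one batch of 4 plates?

0.3628

Over the interval, μ = 2.5 × 4 = 10 (a batch of 4 plates = 4 plates).
P(8 ≤ N ≤ 10) = Σ_{j=8}^{10} e^(−10) · 10^j/j! ≈ 0.3628.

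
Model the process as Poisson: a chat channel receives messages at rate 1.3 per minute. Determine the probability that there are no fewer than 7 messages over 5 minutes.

0.4735

Over the interval, μ = 1.3 × 5 = 6.5 (5 minutes).
P(N ≥ 7) = 1 − P(N ≤ 6) = 1 − Σ_{j=0}^{6} e^(−μ) μ^j/j! ≈ 0.4735.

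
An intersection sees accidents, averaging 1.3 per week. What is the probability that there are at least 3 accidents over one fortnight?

0.4816

Over the interval, μ = 1.3 × 2 = 2.6 (a fortnight = 2 weeks).
P(N ≥ 3) = 1 − P(N ≤ 2) = 1 − Σ_{j=0}^{2} e^(−μ) μ^j/j! ≈ 0.4816.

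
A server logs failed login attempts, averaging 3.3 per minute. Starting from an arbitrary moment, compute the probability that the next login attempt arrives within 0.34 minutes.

Inter-arrival times are exponential with rate λ = 3.3 per minute.
P(T ≤ 0.34) = 1 − e^(−λt) = 1 − e^(−3.3 × 0.34) = 1 − e^(−1.122) ≈ 0.6744.

0.6744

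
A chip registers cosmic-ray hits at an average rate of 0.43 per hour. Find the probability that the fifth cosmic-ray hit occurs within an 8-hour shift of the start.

Over the interval, μ = 0.43 × 8 = 3.44 (an 8-hour shift = 8 hours).
The fifth arrival falls in the interval iff at least 5 events occur there: P(S_5 ≤ t) = P(N ≥ 5) = 1 − P(N ≤ 4) ≈ 0.2633.

0.2633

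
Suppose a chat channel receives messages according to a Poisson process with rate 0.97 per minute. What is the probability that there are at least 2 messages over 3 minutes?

Over the interval, μ = 0.97 × 3 = 2.91 (3 minutes).
P(N ≥ 2) = 1 − P(N ≤ 1) = 1 − Σ_{j=0}^{1} e^(−μ) μ^j/j! ≈ 0.7870.

0.7870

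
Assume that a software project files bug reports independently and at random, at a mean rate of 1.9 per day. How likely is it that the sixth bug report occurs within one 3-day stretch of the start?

Over the interval, μ = 1.9 × 3 = 5.7 (a 3-day stretch = 3 days).
The sixth arrival falls in the interval iff at least 6 events occur there: P(S_6 ≤ t) = P(N ≥ 6) = 1 − P(N ≤ 5) ≈ 0.5050.

0.5050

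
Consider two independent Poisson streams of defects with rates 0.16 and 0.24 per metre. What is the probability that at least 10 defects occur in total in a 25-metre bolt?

Independent Poisson processes superpose: combined rate λ = 0.16 + 0.24 = 0.4 per metre.
Over the interval, μ = 0.4 × 25 = 10 (a 25-metre bolt = 25 metres).
P(N ≥ 10) = 1 − P(N ≤ 9) ≈ 0.5421.

0.5421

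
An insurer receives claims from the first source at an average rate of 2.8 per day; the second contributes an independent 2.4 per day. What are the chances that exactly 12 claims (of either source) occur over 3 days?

0.0728

Independent Poisson processes superpose: combined rate λ = 2.8 + 2.4 = 5.2 per day.
Over the interval, μ = 5.2 × 3 = 15.6 (3 days).
P(N = 12) = e^(−15.6) · 15.6^12/12! ≈ 0.0728.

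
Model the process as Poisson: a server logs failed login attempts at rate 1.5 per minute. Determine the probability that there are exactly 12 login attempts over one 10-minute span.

0.0829

Over the interval, μ = 1.5 × 10 = 15 (a 10-minute span = 10 minutes).
P(N = 12) = e^(−μ) μ^12/12! = e^(−15) · 15^12/479001600 ≈ 0.0829.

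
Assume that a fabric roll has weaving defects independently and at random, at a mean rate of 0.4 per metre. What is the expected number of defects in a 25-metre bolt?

10

E[N] = λt = 0.4 × 25 = 10 (a 25-metre bolt = 25 metres).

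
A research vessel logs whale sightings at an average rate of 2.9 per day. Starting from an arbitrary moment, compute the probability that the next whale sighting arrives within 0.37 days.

Inter-arrival times are exponential with rate λ = 2.9 per day.
P(T ≤ 0.37) = 1 − e^(−λt) = 1 − e^(−2.9 × 0.37) = 1 − e^(−1.073) ≈ 0.6580.

0.6580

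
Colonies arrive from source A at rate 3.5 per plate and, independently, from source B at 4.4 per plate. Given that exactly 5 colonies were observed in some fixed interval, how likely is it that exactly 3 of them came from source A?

Given the total, each event is independently from source A with probability p = λ_A/(λ_A+λ_B) = 3.5/7.9 ≈ 0.4430.
So K ~ Binomial(5, 3.5/7.9): P(K = 3) = C(5,3) · (3.5/7.9)^3 · (4.4/7.9)^2 ≈ 0.2698.

0.2698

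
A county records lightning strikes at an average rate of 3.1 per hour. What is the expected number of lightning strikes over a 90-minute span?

E[N] = λt = 3.1 × 1.5 = 4.65 (a 90-minute span = 1.5 hours).

4.65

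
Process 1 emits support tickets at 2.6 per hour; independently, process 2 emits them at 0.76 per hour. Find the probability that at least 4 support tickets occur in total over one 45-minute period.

Independent Poisson processes superpose: combined rate λ = 2.6 + 0.76 = 3.36 per hour.
Over the interval, μ = 3.36 × 0.75 = 2.52 (a 45-minute period = 0.75 hours).
P(N ≥ 4) = 1 − P(N ≤ 3) ≈ 0.2467.

0.2467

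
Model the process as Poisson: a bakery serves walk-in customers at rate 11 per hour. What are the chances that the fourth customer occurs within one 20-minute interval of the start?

Over the interval, μ = 11 × 1/3 ≈ 3.66667 (a 20-minute interval = 1/3 hours).
The fourth arrival falls in the interval iff at least 4 events occur there: P(S_4 ≤ t) = P(N ≥ 4) = 1 − P(N ≤ 3) ≈ 0.4989.

0.4989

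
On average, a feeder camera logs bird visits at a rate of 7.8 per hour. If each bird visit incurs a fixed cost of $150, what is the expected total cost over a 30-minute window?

E[N] = 7.8 × 0.5 = 3.9 (a 30-minute window = 0.5 hours); E[cost] = 3.9 × $150 = $585.

$585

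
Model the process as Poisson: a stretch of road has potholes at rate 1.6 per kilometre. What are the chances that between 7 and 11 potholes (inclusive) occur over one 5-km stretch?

Over the interval, μ = 1.6 × 5 = 8 (a 5-km stretch = 5 kilometres).
P(7 ≤ N ≤ 11) = Σ_{j=7}^{11} e^(−8) · 8^j/j! ≈ 0.5747.

0.5747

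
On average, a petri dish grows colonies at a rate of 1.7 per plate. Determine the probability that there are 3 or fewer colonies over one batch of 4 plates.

0.0928

Over the interval, μ = 1.7 × 4 = 6.8 (a batch of 4 plates = 4 plates).
P(N ≤ 3) = Σ_{j=0}^{3} e^(−μ) μ^j/j! ≈ 0.0928.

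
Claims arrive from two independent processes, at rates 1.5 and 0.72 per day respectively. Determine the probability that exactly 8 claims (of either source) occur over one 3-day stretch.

0.1230

Independent Poisson processes superpose: combined rate λ = 1.5 + 0.72 = 2.22 per day.
Over the interval, μ = 2.22 × 3 = 6.66 (a 3-day stretch = 3 days).
P(N = 8) = e^(−6.66) · 6.66^8/8! ≈ 0.1230.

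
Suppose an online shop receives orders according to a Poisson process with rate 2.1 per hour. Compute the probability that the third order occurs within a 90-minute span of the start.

Over the interval, μ = 2.1 × 1.5 = 3.15 (a 90-minute span = 1.5 hours).
The third arrival falls in the interval iff at least 3 events occur there: P(S_3 ≤ t) = P(N ≥ 3) = 1 − P(N ≤ 2) ≈ 0.6096.

0.6096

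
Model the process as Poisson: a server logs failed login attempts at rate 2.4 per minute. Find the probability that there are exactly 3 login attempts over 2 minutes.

0.1517

Over the interval, μ = 2.4 × 2 = 4.8 (2 minutes).
P(N = 3) = e^(−μ) μ^3/3! = e^(−4.8) · 4.8^3/6 ≈ 0.1517.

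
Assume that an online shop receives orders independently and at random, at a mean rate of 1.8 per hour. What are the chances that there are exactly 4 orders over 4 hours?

Over the interval, μ = 1.8 × 4 = 7.2 (4 hours).
P(N = 4) = e^(−μ) μ^4/4! = e^(−7.2) · 7.2^4/24 ≈ 0.0836.

0.0836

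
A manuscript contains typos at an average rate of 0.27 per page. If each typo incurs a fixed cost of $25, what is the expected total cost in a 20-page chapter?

E[N] = 0.27 × 20 = 5.4 (a 20-page chapter = 20 pages); E[cost] = 5.4 × $25 = $135.

$135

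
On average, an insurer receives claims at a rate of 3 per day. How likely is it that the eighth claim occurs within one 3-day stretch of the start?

0.6761

Over the interval, μ = 3 × 3 = 9 (a 3-day stretch = 3 days).
The eighth arrival falls in the interval iff at least 8 events occur there: P(S_8 ≤ t) = P(N ≥ 8) = 1 − P(N ≤ 7) ≈ 0.6761.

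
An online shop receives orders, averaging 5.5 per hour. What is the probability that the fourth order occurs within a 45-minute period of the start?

Over the interval, μ = 5.5 × 0.75 = 4.125 (a 45-minute period = 0.75 hours).
The fourth arrival falls in the interval iff at least 4 events occur there: P(S_4 ≤ t) = P(N ≥ 4) = 1 − P(N ≤ 3) ≈ 0.5906.

0.5906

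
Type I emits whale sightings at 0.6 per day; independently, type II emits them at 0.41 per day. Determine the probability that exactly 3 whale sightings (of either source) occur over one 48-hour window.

Independent Poisson processes superpose: combined rate λ = 0.6 + 0.41 = 1.01 per day.
Over the interval, μ = 1.01 × 2 = 2.02 (a 48-hour window = 2 days).
P(N = 3) = e^(−2.02) · 2.02^3/3! ≈ 0.1822.

0.1822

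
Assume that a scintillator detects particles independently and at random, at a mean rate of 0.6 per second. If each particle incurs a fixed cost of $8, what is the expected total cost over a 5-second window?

E[N] = 0.6 × 5 = 3 (a 5-second window = 5 seconds); E[cost] = 3 × $8 = $24.

$24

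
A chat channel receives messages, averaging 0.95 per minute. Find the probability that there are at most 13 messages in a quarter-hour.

0.4382

Over the interval, μ = 0.95 × 15 = 14.25 (a quarter-hour = 15 minutes).
P(N ≤ 13) = Σ_{j=0}^{13} e^(−μ) μ^j/j! ≈ 0.4382.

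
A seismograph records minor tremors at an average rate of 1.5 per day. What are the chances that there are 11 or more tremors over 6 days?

0.2940

Over the interval, μ = 1.5 × 6 = 9 (6 days).
P(N ≥ 11) = 1 − P(N ≤ 10) = 1 − Σ_{j=0}^{10} e^(−μ) μ^j/j! ≈ 0.2940.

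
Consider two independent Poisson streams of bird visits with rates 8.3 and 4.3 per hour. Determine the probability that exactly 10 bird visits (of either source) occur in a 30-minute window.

0.0498

Independent Poisson processes superpose: combined rate λ = 8.3 + 4.3 = 12.6 per hour.
Over the interval, μ = 12.6 × 0.5 = 6.3 (a 30-minute window = 0.5 hours).
P(N = 10) = e^(−6.3) · 6.3^10/10! ≈ 0.0498.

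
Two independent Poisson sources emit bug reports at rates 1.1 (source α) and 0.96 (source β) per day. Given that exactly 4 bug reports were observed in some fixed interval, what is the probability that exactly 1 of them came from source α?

0.2162

Given the total, each event is independently from source α with probability p = λ_α/(λ_α+λ_β) = 1.1/2.06 ≈ 0.5340.
So K ~ Binomial(4, 1.1/2.06): P(K = 1) = C(4,1) · (1.1/2.06)^1 · (0.96/2.06)^3 ≈ 0.2162.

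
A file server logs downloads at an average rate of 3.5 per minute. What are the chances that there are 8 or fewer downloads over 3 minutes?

0.2794

Over the interval, μ = 3.5 × 3 = 10.5 (3 minutes).
P(N ≤ 8) = Σ_{j=0}^{8} e^(−μ) μ^j/j! ≈ 0.2794.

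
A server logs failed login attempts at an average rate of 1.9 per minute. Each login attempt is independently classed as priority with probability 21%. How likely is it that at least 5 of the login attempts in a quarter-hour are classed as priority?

0.7129

Thinning: the login attempts that are classed as priority themselves form a Poisson process with rate 0.21 × 1.9 = 0.399 per minute.
Over the interval, μ = 0.399 × 15 = 5.985 (a quarter-hour = 15 minutes).
P(N ≥ 5) = 1 − P(N ≤ 4) ≈ 0.7129.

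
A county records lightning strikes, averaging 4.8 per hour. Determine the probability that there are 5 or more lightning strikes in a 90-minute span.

Over the interval, μ = 4.8 × 1.5 = 7.2 (a 90-minute span = 1.5 hours).
P(N ≥ 5) = 1 − P(N ≤ 4) = 1 − Σ_{j=0}^{4} e^(−μ) μ^j/j! ≈ 0.8445.

0.8445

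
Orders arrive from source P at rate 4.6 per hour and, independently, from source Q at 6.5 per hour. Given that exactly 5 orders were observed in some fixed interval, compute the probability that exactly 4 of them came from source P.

Given the total, each event is independently from source P with probability p = λ_P/(λ_P+λ_Q) = 4.6/11.1 ≈ 0.4144.
So K ~ Binomial(5, 4.6/11.1): P(K = 4) = C(5,4) · (4.6/11.1)^4 · (6.5/11.1)^1 ≈ 0.0864.

0.0864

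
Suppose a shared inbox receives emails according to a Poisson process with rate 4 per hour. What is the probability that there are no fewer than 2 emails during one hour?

0.9084

With mean μ = 4 per hour,
P(N ≥ 2) = 1 − P(N ≤ 1) = 1 − Σ_{j=0}^{1} e^(−μ) μ^j/j! ≈ 0.9084.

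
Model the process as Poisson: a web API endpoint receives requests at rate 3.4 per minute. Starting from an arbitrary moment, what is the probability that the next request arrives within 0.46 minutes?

0.7907

Inter-arrival times are exponential with rate λ = 3.4 per minute.
P(T ≤ 0.46) = 1 − e^(−λt) = 1 − e^(−3.4 × 0.46) = 1 − e^(−1.564) ≈ 0.7907.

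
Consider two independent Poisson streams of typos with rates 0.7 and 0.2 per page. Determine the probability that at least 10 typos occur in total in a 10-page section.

0.4126

Independent Poisson processes superpose: combined rate λ = 0.7 + 0.2 = 0.9 per page.
Over the interval, μ = 0.9 × 10 = 9 (a 10-page section = 10 pages).
P(N ≥ 10) = 1 − P(N ≤ 9) ≈ 0.4126.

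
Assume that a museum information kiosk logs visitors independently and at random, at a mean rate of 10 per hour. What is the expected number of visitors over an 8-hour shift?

E[N] = λt = 10 × 8 = 80 (an 8-hour shift = 8 hours).

80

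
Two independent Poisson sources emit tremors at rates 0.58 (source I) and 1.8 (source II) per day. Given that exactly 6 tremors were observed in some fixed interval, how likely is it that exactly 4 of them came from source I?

0.0303

Given the total, each event is independently from source I with probability p = λ_I/(λ_I+λ_II) = 0.58/2.38 ≈ 0.2437.
So K ~ Binomial(6, 0.58/2.38): P(K = 4) = C(6,4) · (0.58/2.38)^4 · (1.8/2.38)^2 ≈ 0.0303.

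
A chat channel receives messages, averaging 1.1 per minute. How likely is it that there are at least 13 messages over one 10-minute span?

0.3113

Over the interval, μ = 1.1 × 10 = 11 (a 10-minute span = 10 minutes).
P(N ≥ 13) = 1 − P(N ≤ 12) = 1 − Σ_{j=0}^{12} e^(−μ) μ^j/j! ≈ 0.3113.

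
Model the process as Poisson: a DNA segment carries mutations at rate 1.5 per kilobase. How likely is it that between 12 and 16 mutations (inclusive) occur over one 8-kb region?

Over the interval, μ = 1.5 × 8 = 12 (an 8-kb region = 8 kilobases).
P(12 ≤ N ≤ 16) = Σ_{j=12}^{16} e^(−12) · 12^j/j! ≈ 0.4371.

0.4371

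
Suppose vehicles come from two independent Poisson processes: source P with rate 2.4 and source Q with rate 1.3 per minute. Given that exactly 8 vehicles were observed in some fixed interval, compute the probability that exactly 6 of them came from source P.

Given the total, each event is independently from source P with probability p = λ_P/(λ_P+λ_Q) = 2.4/3.7 ≈ 0.6486.
So K ~ Binomial(8, 2.4/3.7): P(K = 6) = C(8,6) · (2.4/3.7)^6 · (1.3/3.7)^2 ≈ 0.2575.

0.2575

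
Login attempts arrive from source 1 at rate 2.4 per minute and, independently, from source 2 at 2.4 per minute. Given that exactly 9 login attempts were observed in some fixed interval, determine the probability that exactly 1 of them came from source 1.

0.0176

Given the total, each event is independently from source 1 with probability p = λ_1/(λ_1+λ_2) = 2.4/4.8 = 0.5000.
So K ~ Binomial(9, 2.4/4.8): P(K = 1) = C(9,1) · (2.4/4.8)^1 · (2.4/4.8)^8 ≈ 0.0176.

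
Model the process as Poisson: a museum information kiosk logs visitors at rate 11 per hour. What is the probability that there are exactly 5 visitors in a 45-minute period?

Over the interval, μ = 11 × 0.75 = 8.25 (a 45-minute period = 0.75 hours).
P(N = 5) = e^(−μ) μ^5/5! = e^(−8.25) · 8.25^5/120 ≈ 0.0832.

0.0832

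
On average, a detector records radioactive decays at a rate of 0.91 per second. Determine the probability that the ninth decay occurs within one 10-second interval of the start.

Over the interval, μ = 0.91 × 10 = 9.1 (a 10-second interval = 10 seconds).
The ninth arrival falls in the interval iff at least 9 events occur there: P(S_9 ≤ t) = P(N ≥ 9) = 1 − P(N ≤ 8) ≈ 0.5574.

0.5574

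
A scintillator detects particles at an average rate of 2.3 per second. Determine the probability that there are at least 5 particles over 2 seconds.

0.4868

Over the interval, μ = 2.3 × 2 = 4.6 (2 seconds).
P(N ≥ 5) = 1 − P(N ≤ 4) = 1 − Σ_{j=0}^{4} e^(−μ) μ^j/j! ≈ 0.4868.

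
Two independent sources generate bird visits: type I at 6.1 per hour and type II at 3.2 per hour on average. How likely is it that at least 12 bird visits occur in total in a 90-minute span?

Independent Poisson processes superpose: combined rate λ = 6.1 + 3.2 = 9.3 per hour.
Over the interval, μ = 9.3 × 1.5 = 13.95 (a 90-minute span = 1.5 hours).
P(N ≥ 12) = 1 − P(N ≤ 11) ≈ 0.7357.

0.7357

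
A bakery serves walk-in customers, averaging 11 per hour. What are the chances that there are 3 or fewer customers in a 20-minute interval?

0.5011

Over the interval, μ = 11 × 1/3 ≈ 3.66667 (a 20-minute interval = 1/3 hours).
P(N ≤ 3) = Σ_{j=0}^{3} e^(−μ) μ^j/j! ≈ 0.5011.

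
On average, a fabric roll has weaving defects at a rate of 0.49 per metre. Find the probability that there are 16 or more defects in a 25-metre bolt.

Over the interval, μ = 0.49 × 25 = 12.25 (a 25-metre bolt = 25 metres).
P(N ≥ 16) = 1 − P(N ≤ 15) = 1 − Σ_{j=0}^{15} e^(−μ) μ^j/j! ≈ 0.1742.

0.1742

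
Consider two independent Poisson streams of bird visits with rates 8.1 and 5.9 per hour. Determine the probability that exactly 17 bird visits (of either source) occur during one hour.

0.0713

Independent Poisson processes superpose: combined rate λ = 8.1 + 5.9 = 14 per hour.
So μ = 14.
P(N = 17) = e^(−14) · 14^17/17! ≈ 0.0713.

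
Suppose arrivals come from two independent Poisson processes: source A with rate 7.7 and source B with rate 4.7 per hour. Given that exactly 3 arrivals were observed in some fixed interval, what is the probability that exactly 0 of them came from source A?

0.0545

Given the total, each event is independently from source A with probability p = λ_A/(λ_A+λ_B) = 7.7/12.4 ≈ 0.6210.
So K ~ Binomial(3, 7.7/12.4): P(K = 0) = C(3,0) · (7.7/12.4)^0 · (4.7/12.4)^3 ≈ 0.0545.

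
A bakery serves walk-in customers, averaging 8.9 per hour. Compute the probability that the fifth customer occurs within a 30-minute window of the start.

Over the interval, μ = 8.9 × 0.5 = 4.45 (a 30-minute window = 0.5 hours).
The fifth arrival falls in the interval iff at least 5 events occur there: P(S_5 ≤ t) = P(N ≥ 5) = 1 − P(N ≤ 4) ≈ 0.4584.

0.4584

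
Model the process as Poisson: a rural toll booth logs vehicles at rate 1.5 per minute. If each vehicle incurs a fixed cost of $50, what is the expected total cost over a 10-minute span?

$750

E[N] = 1.5 × 10 = 15 (a 10-minute span = 10 minutes); E[cost] = 15 × $50 = $750.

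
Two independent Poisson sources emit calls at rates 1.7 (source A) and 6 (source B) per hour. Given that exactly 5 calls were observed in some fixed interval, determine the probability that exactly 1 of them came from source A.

Given the total, each event is independently from source A with probability p = λ_A/(λ_A+λ_B) = 1.7/7.7 ≈ 0.2208.
So K ~ Binomial(5, 1.7/7.7): P(K = 1) = C(5,1) · (1.7/7.7)^1 · (6/7.7)^4 ≈ 0.4070.

0.4070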